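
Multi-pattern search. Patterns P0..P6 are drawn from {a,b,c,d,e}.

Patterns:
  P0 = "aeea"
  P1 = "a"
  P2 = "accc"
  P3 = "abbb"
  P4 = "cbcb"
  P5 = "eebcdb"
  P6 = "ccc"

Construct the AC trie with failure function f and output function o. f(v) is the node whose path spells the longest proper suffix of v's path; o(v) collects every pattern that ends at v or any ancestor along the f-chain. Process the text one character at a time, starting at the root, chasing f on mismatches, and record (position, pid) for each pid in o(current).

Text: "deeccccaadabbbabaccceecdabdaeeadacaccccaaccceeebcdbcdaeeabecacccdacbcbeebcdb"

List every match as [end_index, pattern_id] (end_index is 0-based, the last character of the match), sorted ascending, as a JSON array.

Construct AC machine:
Trie (insert patterns):
  0='ε' goto a→1 c→11 e→15
  1='a' goto b→8 c→5 e→2  [P1 ends]
  2='ae' goto e→3
  3='aee' goto a→4
  4='aeea' goto ·  [P0 ends]
  5='ac' goto c→6
  6='acc' goto c→7
  7='accc' goto ·  [P2 ends]
  8='ab' goto b→9
  9='abb' goto b→10
  10='abbb' goto ·  [P3 ends]
  11='c' goto b→12 c→21
  12='cb' goto c→13
  13='cbc' goto b→14
  14='cbcb' goto ·  [P4 ends]
  15='e' goto e→16
  16='ee' goto b→17
  17='eeb' goto c→18
  18='eebc' goto d→19
  19='eebcd' goto b→20
  20='eebcdb' goto ·  [P5 ends]
  21='cc' goto c→22
  22='ccc' goto ·  [P6 ends]

Failure links (BFS by depth):
  n1('a'): parent n0 fail=0; on 'a' 0 → fail=0;  out {1}∪∅={1}
  n11('c'): parent n0 fail=0; on 'c' 0 → fail=0;  out ∅∪∅=∅
  n15('e'): parent n0 fail=0; on 'e' 0 → fail=0;  out ∅∪∅=∅
  n2('ae'): parent n1 fail=0; on 'e' 0 → fail=15;  out ∅∪∅=∅
  n5('ac'): parent n1 fail=0; on 'c' 0 → fail=11;  out ∅∪∅=∅
  n8('ab'): parent n1 fail=0; on 'b' 0 → fail=0;  out ∅∪∅=∅
  n12('cb'): parent n11 fail=0; on 'b' 0 → fail=0;  out ∅∪∅=∅
  n16('ee'): parent n15 fail=0; on 'e' 0 → fail=15;  out ∅∪∅=∅
  n21('cc'): parent n11 fail=0; on 'c' 0 → fail=11;  out ∅∪∅=∅
  n3('aee'): parent n2 fail=15; on 'e' 15 → fail=16;  out ∅∪∅=∅
  n6('acc'): parent n5 fail=11; on 'c' 11 → fail=21;  out ∅∪∅=∅
  n9('abb'): parent n8 fail=0; on 'b' 0 → fail=0;  out ∅∪∅=∅
  n13('cbc'): parent n12 fail=0; on 'c' 0 → fail=11;  out ∅∪∅=∅
  n17('eeb'): parent n16 fail=15; on 'b' 15→0 → fail=0;  out ∅∪∅=∅
  n22('ccc'): parent n21 fail=11; on 'c' 11 → fail=21;  out {6}∪∅={6}
  n4('aeea'): parent n3 fail=16; on 'a' 16→15→0 → fail=1;  out {0}∪{1}={0,1}
  n7('accc'): parent n6 fail=21; on 'c' 21 → fail=22;  out {2}∪{6}={2,6}
  n10('abbb'): parent n9 fail=0; on 'b' 0 → fail=0;  out {3}∪∅={3}
  n14('cbcb'): parent n13 fail=11; on 'b' 11 → fail=12;  out {4}∪∅={4}
  n18('eebc'): parent n17 fail=0; on 'c' 0 → fail=11;  out ∅∪∅=∅
  n19('eebcd'): parent n18 fail=11; on 'd' 11→0 → fail=0;  out ∅∪∅=∅
  n20('eebcdb'): parent n19 fail=0; on 'b' 0 → fail=0;  out {5}∪∅={5}

Run:
[0] read 'd'  n0⇒n0
[1] read 'e'  n0⇒n15
[2] read 'e'  n15⇒n16
[3] read 'c'  n16⇒n11 (fail-walked)
[4] read 'c'  n11⇒n21
[5] read 'c'  n21⇒n22  ** P6@[3:5]
[6] read 'c'  n22⇒n22 (fail-walked)  ** P6@[4:6]
[7] read 'a'  n22⇒n1 (fail-walked)  ** P1@[7:7]
[8] read 'a'  n1⇒n1 (fail-walked)  ** P1@[8:8]
[9] read 'd'  n1⇒n0 (fail-walked)
[10] read 'a'  n0⇒n1  ** P1@[10:10]
[11] read 'b'  n1⇒n8
[12] read 'b'  n8⇒n9
[13] read 'b'  n9⇒n10  ** P3@[10:13]
[14] read 'a'  n10⇒n1 (fail-walked)  ** P1@[14:14]
[15] read 'b'  n1⇒n8
[16] read 'a'  n8⇒n1 (fail-walked)  ** P1@[16:16]
[17] read 'c'  n1⇒n5
[18] read 'c'  n5⇒n6
[19] read 'c'  n6⇒n7  ** P2@[16:19],P6@[17:19]
[20] read 'e'  n7⇒n15 (fail-walked)
[21] read 'e'  n15⇒n16
[22] read 'c'  n16⇒n11 (fail-walked)
[23] read 'd'  n11⇒n0 (fail-walked)
[24] read 'a'  n0⇒n1  ** P1@[24:24]
[25] read 'b'  n1⇒n8
[26] read 'd'  n8⇒n0 (fail-walked)
[27] read 'a'  n0⇒n1  ** P1@[27:27]
[28] read 'e'  n1⇒n2
[29] read 'e'  n2⇒n3
[30] read 'a'  n3⇒n4  ** P0@[27:30],P1@[30:30]
[31] read 'd'  n4⇒n0 (fail-walked)
[32] read 'a'  n0⇒n1  ** P1@[32:32]
[33] read 'c'  n1⇒n5
[34] read 'a'  n5⇒n1 (fail-walked)  ** P1@[34:34]
[35] read 'c'  n1⇒n5
[36] read 'c'  n5⇒n6
[37] read 'c'  n6⇒n7  ** P2@[34:37],P6@[35:37]
[38] read 'c'  n7⇒n22 (fail-walked)  ** P6@[36:38]
[39] read 'a'  n22⇒n1 (fail-walked)  ** P1@[39:39]
[40] read 'a'  n1⇒n1 (fail-walked)  ** P1@[40:40]
[41] read 'c'  n1⇒n5
[42] read 'c'  n5⇒n6
[43] read 'c'  n6⇒n7  ** P2@[40:43],P6@[41:43]
[44] read 'e'  n7⇒n15 (fail-walked)
[45] read 'e'  n15⇒n16
[46] read 'e'  n16⇒n16 (fail-walked)
[47] read 'b'  n16⇒n17
[48] read 'c'  n17⇒n18
[49] read 'd'  n18⇒n19
[50] read 'b'  n19⇒n20  ** P5@[45:50]
[51] read 'c'  n20⇒n11 (fail-walked)
[52] read 'd'  n11⇒n0 (fail-walked)
[53] read 'a'  n0⇒n1  ** P1@[53:53]
[54] read 'e'  n1⇒n2
[55] read 'e'  n2⇒n3
[56] read 'a'  n3⇒n4  ** P0@[53:56],P1@[56:56]
[57] read 'b'  n4⇒n8 (fail-walked)
[58] read 'e'  n8⇒n15 (fail-walked)
[59] read 'c'  n15⇒n11 (fail-walked)
[60] read 'a'  n11⇒n1 (fail-walked)  ** P1@[60:60]
[61] read 'c'  n1⇒n5
[62] read 'c'  n5⇒n6
[63] read 'c'  n6⇒n7  ** P2@[60:63],P6@[61:63]
[64] read 'd'  n7⇒n0 (fail-walked)
[65] read 'a'  n0⇒n1  ** P1@[65:65]
[66] read 'c'  n1⇒n5
[67] read 'b'  n5⇒n12 (fail-walked)
[68] read 'c'  n12⇒n13
[69] read 'b'  n13⇒n14  ** P4@[66:69]
[70] read 'e'  n14⇒n15 (fail-walked)
[71] read 'e'  n15⇒n16
[72] read 'b'  n16⇒n17
[73] read 'c'  n17⇒n18
[74] read 'd'  n18⇒n19
[75] read 'b'  n19⇒n20  ** P5@[70:75]

All matches (sorted): [[5,6],[6,6],[7,1],[8,1],[10,1],[13,3],[14,1],[16,1],[19,2],[19,6],[24,1],[27,1],[30,0],[30,1],[32,1],[34,1],[37,2],[37,6],[38,6],[39,1],[40,1],[43,2],[43,6],[50,5],[53,1],[56,0],[56,1],[60,1],[63,2],[63,6],[65,1],[69,4],[75,5]]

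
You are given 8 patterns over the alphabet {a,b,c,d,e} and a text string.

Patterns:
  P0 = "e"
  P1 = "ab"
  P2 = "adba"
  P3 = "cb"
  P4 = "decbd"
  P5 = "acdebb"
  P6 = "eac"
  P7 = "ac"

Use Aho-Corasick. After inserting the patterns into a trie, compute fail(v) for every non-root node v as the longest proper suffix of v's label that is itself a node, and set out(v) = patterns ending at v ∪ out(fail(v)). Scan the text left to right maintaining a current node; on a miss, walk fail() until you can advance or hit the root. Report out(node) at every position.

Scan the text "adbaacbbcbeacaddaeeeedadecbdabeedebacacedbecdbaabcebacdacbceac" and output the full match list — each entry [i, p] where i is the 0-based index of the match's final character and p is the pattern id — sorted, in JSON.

Build automaton:
Trie nodes:
  0='ε' goto a→2 c→7 d→9 e→1
  1='e' goto a→19  ←P0
  2='a' goto b→3 c→14 d→4
  3='ab' goto ·  ←P1
  4='ad' goto b→5
  5='adb' goto a→6
  6='adba' goto ·  ←P2
  7='c' goto b→8
  8='cb' goto ·  ←P3
  9='d' goto e→10
  10='de' goto c→11
  11='dec' goto b→12
  12='decb' goto d→13
  13='decbd' goto ·  ←P4
  14='ac' goto d→15  ←P7
  15='acd' goto e→16
  16='acde' goto b→17
  17='acdeb' goto b→18
  18='acdebb' goto ·  ←P5
  19='ea' goto c→20
  20='eac' goto ·  ←P6

Failure links (BFS by depth):
  fail(1) 'e': from fail(0)=0 chase 'e': 0 ⇒ 0;  out={0}∪out(0)={0}
  fail(2) 'a': from fail(0)=0 chase 'a': 0 ⇒ 0;  out=∅∪out(0)=∅
  fail(7) 'c': from fail(0)=0 chase 'c': 0 ⇒ 0;  out=∅∪out(0)=∅
  fail(9) 'd': from fail(0)=0 chase 'd': 0 ⇒ 0;  out=∅∪out(0)=∅
  fail(3) 'ab': from fail(2)=0 chase 'b': 0 ⇒ 0;  out={1}∪out(0)={1}
  fail(4) 'ad': from fail(2)=0 chase 'd': 0 ⇒ 9;  out=∅∪out(9)=∅
  fail(8) 'cb': from fail(7)=0 chase 'b': 0 ⇒ 0;  out={3}∪out(0)={3}
  fail(10) 'de': from fail(9)=0 chase 'e': 0 ⇒ 1;  out=∅∪out(1)={0}
  fail(14) 'ac': from fail(2)=0 chase 'c': 0 ⇒ 7;  out={7}∪out(7)={7}
  fail(19) 'ea': from fail(1)=0 chase 'a': 0 ⇒ 2;  out=∅∪out(2)=∅
  fail(5) 'adb': from fail(4)=9 chase 'b': 9→0 ⇒ 0;  out=∅∪out(0)=∅
  fail(11) 'dec': from fail(10)=1 chase 'c': 1→0 ⇒ 7;  out=∅∪out(7)=∅
  fail(15) 'acd': from fail(14)=7 chase 'd': 7→0 ⇒ 9;  out=∅∪out(9)=∅
  fail(20) 'eac': from fail(19)=2 chase 'c': 2 ⇒ 14;  out={6}∪out(14)={6,7}
  fail(6) 'adba': from fail(5)=0 chase 'a': 0 ⇒ 2;  out={2}∪out(2)={2}
  fail(12) 'decb': from fail(11)=7 chase 'b': 7 ⇒ 8;  out=∅∪out(8)={3}
  fail(16) 'acde': from fail(15)=9 chase 'e': 9 ⇒ 10;  out=∅∪out(10)={0}
  fail(13) 'decbd': from fail(12)=8 chase 'd': 8→0 ⇒ 9;  out={4}∪out(9)={4}
  fail(17) 'acdeb': from fail(16)=10 chase 'b': 10→1→0 ⇒ 0;  out=∅∪out(0)=∅
  fail(18) 'acdebb': from fail(17)=0 chase 'b': 0 ⇒ 0;  out={5}∪out(0)={5}

Text stream:
i=0 'a': node 0→2
i=1 'd': node 2→4
i=2 'b': node 4→5
i=3 'a': node 5→6  → match P2@[0:3]
i=4 'a': node 6→2 ·f
i=5 'c': node 2→14  → match P7@[4:5]
i=6 'b': node 14→8 ·f  → match P3@[5:6]
i=7 'b': node 8→0 ·f
i=8 'c': node 0→7
i=9 'b': node 7→8  → match P3@[8:9]
i=10 'e': node 8→1 ·f  → match P0@[10:10]
i=11 'a': node 1→19
i=12 'c': node 19→20  → match P6@[10:12],P7@[11:12]
i=13 'a': node 20→2 ·f
i=14 'd': node 2→4
i=15 'd': node 4→9 ·f
i=16 'a': node 9→2 ·f
i=17 'e': node 2→1 ·f  → match P0@[17:17]
i=18 'e': node 1→1 ·f  → match P0@[18:18]
i=19 'e': node 1→1 ·f  → match P0@[19:19]
i=20 'e': node 1→1 ·f  → match P0@[20:20]
i=21 'd': node 1→9 ·f
i=22 'a': node 9→2 ·f
i=23 'd': node 2→4
i=24 'e': node 4→10 ·f  → match P0@[24:24]
i=25 'c': node 10→11
i=26 'b': node 11→12  → match P3@[25:26]
i=27 'd': node 12→13  → match P4@[23:27]
i=28 'a': node 13→2 ·f
i=29 'b': node 2→3  → match P1@[28:29]
i=30 'e': node 3→1 ·f  → match P0@[30:30]
i=31 'e': node 1→1 ·f  → match P0@[31:31]
i=32 'd': node 1→9 ·f
i=33 'e': node 9→10  → match P0@[33:33]
i=34 'b': node 10→0 ·f
i=35 'a': node 0→2
i=36 'c': node 2→14  → match P7@[35:36]
i=37 'a': node 14→2 ·f
i=38 'c': node 2→14  → match P7@[37:38]
i=39 'e': node 14→1 ·f  → match P0@[39:39]
i=40 'd': node 1→9 ·f
i=41 'b': node 9→0 ·f
i=42 'e': node 0→1  → match P0@[42:42]
i=43 'c': node 1→7 ·f
i=44 'd': node 7→9 ·f
i=45 'b': node 9→0 ·f
i=46 'a': node 0→2
i=47 'a': node 2→2 ·f
i=48 'b': node 2→3  → match P1@[47:48]
i=49 'c': node 3→7 ·f
i=50 'e': node 7→1 ·f  → match P0@[50:50]
i=51 'b': node 1→0 ·f
i=52 'a': node 0→2
i=53 'c': node 2→14  → match P7@[52:53]
i=54 'd': node 14→15
i=55 'a': node 15→2 ·f
i=56 'c': node 2→14  → match P7@[55:56]
i=57 'b': node 14→8 ·f  → match P3@[56:57]
i=58 'c': node 8→7 ·f
i=59 'e': node 7→1 ·f  → match P0@[59:59]
i=60 'a': node 1→19
i=61 'c': node 19→20  → match P6@[59:61],P7@[60:61]

Matches: [[3,2],[5,7],[6,3],[9,3],[10,0],[12,6],[12,7],[17,0],[18,0],[19,0],[20,0],[24,0],[26,3],[27,4],[29,1],[30,0],[31,0],[33,0],[36,7],[38,7],[39,0],[42,0],[48,1],[50,0],[53,7],[56,7],[57,3],[59,0],[61,6],[61,7]]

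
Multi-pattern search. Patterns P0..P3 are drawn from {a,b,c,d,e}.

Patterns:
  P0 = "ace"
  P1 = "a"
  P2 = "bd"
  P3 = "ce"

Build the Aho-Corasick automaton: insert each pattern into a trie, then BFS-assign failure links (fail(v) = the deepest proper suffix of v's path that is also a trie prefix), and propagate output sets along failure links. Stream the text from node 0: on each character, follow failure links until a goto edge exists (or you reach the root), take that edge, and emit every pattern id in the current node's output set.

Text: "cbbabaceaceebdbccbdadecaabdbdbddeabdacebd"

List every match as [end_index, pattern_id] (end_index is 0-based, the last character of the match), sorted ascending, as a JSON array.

Construct AC machine:
Trie nodes:
  n0 'ε': a→1 b→4 c→6
  n1 'a': c→2  [P1 ends]
  n2 'ac': e→3
  n3 'ace': ·  [P0 ends]
  n4 'b': d→5
  n5 'bd': ·  [P2 ends]
  n6 'c': e→7
  n7 'ce': ·  [P3 ends]

Failure links (BFS by depth):
  fail(1) 'a': from fail(0)=0 chase 'a': 0 ⇒ 0;  out={1}∪out(0)={1}
  fail(4) 'b': from fail(0)=0 chase 'b': 0 ⇒ 0;  out=∅∪out(0)=∅
  fail(6) 'c': from fail(0)=0 chase 'c': 0 ⇒ 0;  out=∅∪out(0)=∅
  fail(2) 'ac': from fail(1)=0 chase 'c': 0 ⇒ 6;  out=∅∪out(6)=∅
  fail(5) 'bd': from fail(4)=0 chase 'd': 0 ⇒ 0;  out={2}∪out(0)={2}
  fail(7) 'ce': from fail(6)=0 chase 'e': 0 ⇒ 0;  out={3}∪out(0)={3}
  fail(3) 'ace': from fail(2)=6 chase 'e': 6 ⇒ 7;  out={0}∪out(7)={0,3}

Scan:
pos 0 'c': at 6
pos 1 'b': at 4 (via fail)
pos 2 'b': at 4 (via fail)
pos 3 'a': at 1 (via fail)  ** P1@[3:3]
pos 4 'b': at 4 (via fail)
pos 5 'a': at 1 (via fail)  ** P1@[5:5]
pos 6 'c': at 2
pos 7 'e': at 3  ** P0@[5:7],P3@[6:7]
pos 8 'a': at 1 (via fail)  ** P1@[8:8]
pos 9 'c': at 2
pos 10 'e': at 3  ** P0@[8:10],P3@[9:10]
pos 11 'e': at 0 (via fail)
pos 12 'b': at 4
pos 13 'd': at 5  ** P2@[12:13]
pos 14 'b': at 4 (via fail)
pos 15 'c': at 6 (via fail)
pos 16 'c': at 6 (via fail)
pos 17 'b': at 4 (via fail)
pos 18 'd': at 5  ** P2@[17:18]
pos 19 'a': at 1 (via fail)  ** P1@[19:19]
pos 20 'd': at 0 (via fail)
pos 21 'e': at 0
pos 22 'c': at 6
pos 23 'a': at 1 (via fail)  ** P1@[23:23]
pos 24 'a': at 1 (via fail)  ** P1@[24:24]
pos 25 'b': at 4 (via fail)
pos 26 'd': at 5  ** P2@[25:26]
pos 27 'b': at 4 (via fail)
pos 28 'd': at 5  ** P2@[27:28]
pos 29 'b': at 4 (via fail)
pos 30 'd': at 5  ** P2@[29:30]
pos 31 'd': at 0 (via fail)
pos 32 'e': at 0
pos 33 'a': at 1  ** P1@[33:33]
pos 34 'b': at 4 (via fail)
pos 35 'd': at 5  ** P2@[34:35]
pos 36 'a': at 1 (via fail)  ** P1@[36:36]
pos 37 'c': at 2
pos 38 'e': at 3  ** P0@[36:38],P3@[37:38]
pos 39 'b': at 4 (via fail)
pos 40 'd': at 5  ** P2@[39:40]

Matches: [[3,1],[5,1],[7,0],[7,3],[8,1],[10,0],[10,3],[13,2],[18,2],[19,1],[23,1],[24,1],[26,2],[28,2],[30,2],[33,1],[35,2],[36,1],[38,0],[38,3],[40,2]]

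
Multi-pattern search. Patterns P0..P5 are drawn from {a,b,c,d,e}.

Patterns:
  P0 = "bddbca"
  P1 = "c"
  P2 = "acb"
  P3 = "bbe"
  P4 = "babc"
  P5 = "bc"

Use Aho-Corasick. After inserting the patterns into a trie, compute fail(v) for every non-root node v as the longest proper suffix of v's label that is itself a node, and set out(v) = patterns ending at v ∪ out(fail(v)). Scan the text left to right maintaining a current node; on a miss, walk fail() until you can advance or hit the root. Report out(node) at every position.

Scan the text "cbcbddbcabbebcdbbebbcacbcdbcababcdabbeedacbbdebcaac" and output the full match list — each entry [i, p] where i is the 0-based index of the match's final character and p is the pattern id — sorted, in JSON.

Construct AC machine:
Trie nodes:
  n0 'ε': a→8 b→1 c→7
  n1 'b': a→13 b→11 c→16 d→2
  n2 'bd': d→3
  n3 'bdd': b→4
  n4 'bddb': c→5
  n5 'bddbc': a→6
  n6 'bddbca': ·  [P0 ends]
  n7 'c': ·  [P1 ends]
  n8 'a': c→9
  n9 'ac': b→10
  n10 'acb': ·  [P2 ends]
  n11 'bb': e→12
  n12 'bbe': ·  [P3 ends]
  n13 'ba': b→14
  n14 'bab': c→15
  n15 'babc': ·  [P4 ends]
  n16 'bc': ·  [P5 ends]

BFS fail/out derivation:
  n1('b'): parent n0 fail=0; on 'b' 0 → fail=0;  out ∅∪∅=∅
  n7('c'): parent n0 fail=0; on 'c' 0 → fail=0;  out {1}∪∅={1}
  n8('a'): parent n0 fail=0; on 'a' 0 → fail=0;  out ∅∪∅=∅
  n2('bd'): parent n1 fail=0; on 'd' 0 → fail=0;  out ∅∪∅=∅
  n9('ac'): parent n8 fail=0; on 'c' 0 → fail=7;  out ∅∪{1}={1}
  n11('bb'): parent n1 fail=0; on 'b' 0 → fail=1;  out ∅∪∅=∅
  n13('ba'): parent n1 fail=0; on 'a' 0 → fail=8;  out ∅∪∅=∅
  n16('bc'): parent n1 fail=0; on 'c' 0 → fail=7;  out {5}∪{1}={1,5}
  n3('bdd'): parent n2 fail=0; on 'd' 0 → fail=0;  out ∅∪∅=∅
  n10('acb'): parent n9 fail=7; on 'b' 7→0 → fail=1;  out {2}∪∅={2}
  n12('bbe'): parent n11 fail=1; on 'e' 1→0 → fail=0;  out {3}∪∅={3}
  n14('bab'): parent n13 fail=8; on 'b' 8→0 → fail=1;  out ∅∪∅=∅
  n4('bddb'): parent n3 fail=0; on 'b' 0 → fail=1;  out ∅∪∅=∅
  n15('babc'): parent n14 fail=1; on 'c' 1 → fail=16;  out {4}∪{1,5}={1,4,5}
  n5('bddbc'): parent n4 fail=1; on 'c' 1 → fail=16;  out ∅∪{1,5}={1,5}
  n6('bddbca'): parent n5 fail=16; on 'a' 16→7→0 → fail=8;  out {0}∪∅={0}

Run:
i=0 'c': node 0→7  → match P1@[0:0]
i=1 'b': node 7→1 (fail-walked)
i=2 'c': node 1→16  → match P1@[2:2],P5@[1:2]
i=3 'b': node 16→1 (fail-walked)
i=4 'd': node 1→2
i=5 'd': node 2→3
i=6 'b': node 3→4
i=7 'c': node 4→5  → match P1@[7:7],P5@[6:7]
i=8 'a': node 5→6  → match P0@[3:8]
i=9 'b': node 6→1 (fail-walked)
i=10 'b': node 1→11
i=11 'e': node 11→12  → match P3@[9:11]
i=12 'b': node 12→1 (fail-walked)
i=13 'c': node 1→16  → match P1@[13:13],P5@[12:13]
i=14 'd': node 16→0 (fail-walked)
i=15 'b': node 0→1
i=16 'b': node 1→11
i=17 'e': node 11→12  → match P3@[15:17]
i=18 'b': node 12→1 (fail-walked)
i=19 'b': node 1→11
i=20 'c': node 11→16 (fail-walked)  → match P1@[20:20],P5@[19:20]
i=21 'a': node 16→8 (fail-walked)
i=22 'c': node 8→9  → match P1@[22:22]
i=23 'b': node 9→10  → match P2@[21:23]
i=24 'c': node 10→16 (fail-walked)  → match P1@[24:24],P5@[23:24]
i=25 'd': node 16→0 (fail-walked)
i=26 'b': node 0→1
i=27 'c': node 1→16  → match P1@[27:27],P5@[26:27]
i=28 'a': node 16→8 (fail-walked)
i=29 'b': node 8→1 (fail-walked)
i=30 'a': node 1→13
i=31 'b': node 13→14
i=32 'c': node 14→15  → match P1@[32:32],P4@[29:32],P5@[31:32]
i=33 'd': node 15→0 (fail-walked)
i=34 'a': node 0→8
i=35 'b': node 8→1 (fail-walked)
i=36 'b': node 1→11
i=37 'e': node 11→12  → match P3@[35:37]
i=38 'e': node 12→0 (fail-walked)
i=39 'd': node 0→0
i=40 'a': node 0→8
i=41 'c': node 8→9  → match P1@[41:41]
i=42 'b': node 9→10  → match P2@[40:42]
i=43 'b': node 10→11 (fail-walked)
i=44 'd': node 11→2 (fail-walked)
i=45 'e': node 2→0 (fail-walked)
i=46 'b': node 0→1
i=47 'c': node 1→16  → match P1@[47:47],P5@[46:47]
i=48 'a': node 16→8 (fail-walked)
i=49 'a': node 8→8 (fail-walked)
i=50 'c': node 8→9  → match P1@[50:50]

Result: [[0,1],[2,1],[2,5],[7,1],[7,5],[8,0],[11,3],[13,1],[13,5],[17,3],[20,1],[20,5],[22,1],[23,2],[24,1],[24,5],[27,1],[27,5],[32,1],[32,4],[32,5],[37,3],[41,1],[42,2],[47,1],[47,5],[50,1]]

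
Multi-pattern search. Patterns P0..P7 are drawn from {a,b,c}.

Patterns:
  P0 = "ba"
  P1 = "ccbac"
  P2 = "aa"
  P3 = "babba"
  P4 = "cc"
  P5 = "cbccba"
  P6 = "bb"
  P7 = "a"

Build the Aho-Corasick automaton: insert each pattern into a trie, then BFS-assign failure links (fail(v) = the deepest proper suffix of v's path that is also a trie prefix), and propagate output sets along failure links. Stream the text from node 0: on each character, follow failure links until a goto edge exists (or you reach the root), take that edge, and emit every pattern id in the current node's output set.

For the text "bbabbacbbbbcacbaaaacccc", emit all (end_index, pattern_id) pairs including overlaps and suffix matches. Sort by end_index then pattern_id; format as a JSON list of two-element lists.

Construct AC machine:
Trie (insert patterns):
  0='ε' goto a→8 b→1 c→3
  1='b' goto a→2 b→18
  2='ba' goto b→10  [P0 ends]
  3='c' goto b→13 c→4
  4='cc' goto b→5  [P4 ends]
  5='ccb' goto a→6
  6='ccba' goto c→7
  7='ccbac' goto ·  [P1 ends]
  8='a' goto a→9  [P7 ends]
  9='aa' goto ·  [P2 ends]
  10='bab' goto b→11
  11='babb' goto a→12
  12='babba' goto ·  [P3 ends]
  13='cb' goto c→14
  14='cbc' goto c→15
  15='cbcc' goto b→16
  16='cbccb' goto a→17
  17='cbccba' goto ·  [P5 ends]
  18='bb' goto ·  [P6 ends]

BFS fail/out derivation:
  n1('b'): parent n0 fail=0; on 'b' 0 → fail=0;  out ∅∪∅=∅
  n3('c'): parent n0 fail=0; on 'c' 0 → fail=0;  out ∅∪∅=∅
  n8('a'): parent n0 fail=0; on 'a' 0 → fail=0;  out {7}∪∅={7}
  n2('ba'): parent n1 fail=0; on 'a' 0 → fail=8;  out {0}∪{7}={0,7}
  n4('cc'): parent n3 fail=0; on 'c' 0 → fail=3;  out {4}∪∅={4}
  n9('aa'): parent n8 fail=0; on 'a' 0 → fail=8;  out {2}∪{7}={2,7}
  n13('cb'): parent n3 fail=0; on 'b' 0 → fail=1;  out ∅∪∅=∅
  n18('bb'): parent n1 fail=0; on 'b' 0 → fail=1;  out {6}∪∅={6}
  n5('ccb'): parent n4 fail=3; on 'b' 3 → fail=13;  out ∅∪∅=∅
  n10('bab'): parent n2 fail=8; on 'b' 8→0 → fail=1;  out ∅∪∅=∅
  n14('cbc'): parent n13 fail=1; on 'c' 1→0 → fail=3;  out ∅∪∅=∅
  n6('ccba'): parent n5 fail=13; on 'a' 13→1 → fail=2;  out ∅∪{0,7}={0,7}
  n11('babb'): parent n10 fail=1; on 'b' 1 → fail=18;  out ∅∪{6}={6}
  n15('cbcc'): parent n14 fail=3; on 'c' 3 → fail=4;  out ∅∪{4}={4}
  n7('ccbac'): parent n6 fail=2; on 'c' 2→8→0 → fail=3;  out {1}∪∅={1}
  n12('babba'): parent n11 fail=18; on 'a' 18→1 → fail=2;  out {3}∪{0,7}={0,3,7}
  n16('cbccb'): parent n15 fail=4; on 'b' 4 → fail=5;  out ∅∪∅=∅
  n17('cbccba'): parent n16 fail=5; on 'a' 5 → fail=6;  out {5}∪{0,7}={0,5,7}

Text stream:
[0] read 'b'  n0⇒n1
[1] read 'b'  n1⇒n18  ** P6@[0:1]
[2] read 'a'  n18⇒n2 ·f  ** P0@[1:2],P7@[2:2]
[3] read 'b'  n2⇒n10
[4] read 'b'  n10⇒n11  ** P6@[3:4]
[5] read 'a'  n11⇒n12  ** P0@[4:5],P3@[1:5],P7@[5:5]
[6] read 'c'  n12⇒n3 ·f
[7] read 'b'  n3⇒n13
[8] read 'b'  n13⇒n18 ·f  ** P6@[7:8]
[9] read 'b'  n18⇒n18 ·f  ** P6@[8:9]
[10] read 'b'  n18⇒n18 ·f  ** P6@[9:10]
[11] read 'c'  n18⇒n3 ·f
[12] read 'a'  n3⇒n8 ·f  ** P7@[12:12]
[13] read 'c'  n8⇒n3 ·f
[14] read 'b'  n3⇒n13
[15] read 'a'  n13⇒n2 ·f  ** P0@[14:15],P7@[15:15]
[16] read 'a'  n2⇒n9 ·f  ** P2@[15:16],P7@[16:16]
[17] read 'a'  n9⇒n9 ·f  ** P2@[16:17],P7@[17:17]
[18] read 'a'  n9⇒n9 ·f  ** P2@[17:18],P7@[18:18]
[19] read 'c'  n9⇒n3 ·f
[20] read 'c'  n3⇒n4  ** P4@[19:20]
[21] read 'c'  n4⇒n4 ·f  ** P4@[20:21]
[22] read 'c'  n4⇒n4 ·f  ** P4@[21:22]

All matches (sorted): [[1,6],[2,0],[2,7],[4,6],[5,0],[5,3],[5,7],[8,6],[9,6],[10,6],[12,7],[15,0],[15,7],[16,2],[16,7],[17,2],[17,7],[18,2],[18,7],[20,4],[21,4],[22,4]]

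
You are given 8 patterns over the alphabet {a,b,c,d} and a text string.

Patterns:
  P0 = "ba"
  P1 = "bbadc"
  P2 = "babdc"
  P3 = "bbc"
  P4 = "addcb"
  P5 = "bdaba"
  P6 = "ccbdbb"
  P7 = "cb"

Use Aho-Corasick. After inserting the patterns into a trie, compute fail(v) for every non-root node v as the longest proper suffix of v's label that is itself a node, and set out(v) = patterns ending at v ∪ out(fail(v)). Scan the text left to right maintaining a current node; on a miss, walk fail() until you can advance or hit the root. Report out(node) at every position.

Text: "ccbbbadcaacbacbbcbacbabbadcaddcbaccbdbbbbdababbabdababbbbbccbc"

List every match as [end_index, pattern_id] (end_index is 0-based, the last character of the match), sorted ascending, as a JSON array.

Build automaton:
Trie nodes:
  0='ε' goto a→11 b→1 c→20
  1='b' goto a→2 b→3 d→16
  2='ba' goto b→7  ←P0
  3='bb' goto a→4 c→10
  4='bba' goto d→5
  5='bbad' goto c→6
  6='bbadc' goto ·  ←P1
  7='bab' goto d→8
  8='babd' goto c→9
  9='babdc' goto ·  ←P2
  10='bbc' goto ·  ←P3
  11='a' goto d→12
  12='ad' goto d→13
  13='add' goto c→14
  14='addc' goto b→15
  15='addcb' goto ·  ←P4
  16='bd' goto a→17
  17='bda' goto b→18
  18='bdab' goto a→19
  19='bdaba' goto ·  ←P5
  20='c' goto b→26 c→21
  21='cc' goto b→22
  22='ccb' goto d→23
  23='ccbd' goto b→24
  24='ccbdb' goto b→25
  25='ccbdbb' goto ·  ←P6
  26='cb' goto ·  ←P7

Failure links (BFS by depth):
  fail(1) 'b': from fail(0)=0 chase 'b': 0 ⇒ 0;  out=∅∪out(0)=∅
  fail(11) 'a': from fail(0)=0 chase 'a': 0 ⇒ 0;  out=∅∪out(0)=∅
  fail(20) 'c': from fail(0)=0 chase 'c': 0 ⇒ 0;  out=∅∪out(0)=∅
  fail(2) 'ba': from fail(1)=0 chase 'a': 0 ⇒ 11;  out={0}∪out(11)={0}
  fail(3) 'bb': from fail(1)=0 chase 'b': 0 ⇒ 1;  out=∅∪out(1)=∅
  fail(12) 'ad': from fail(11)=0 chase 'd': 0 ⇒ 0;  out=∅∪out(0)=∅
  fail(16) 'bd': from fail(1)=0 chase 'd': 0 ⇒ 0;  out=∅∪out(0)=∅
  fail(21) 'cc': from fail(20)=0 chase 'c': 0 ⇒ 20;  out=∅∪out(20)=∅
  fail(26) 'cb': from fail(20)=0 chase 'b': 0 ⇒ 1;  out={7}∪out(1)={7}
  fail(4) 'bba': from fail(3)=1 chase 'a': 1 ⇒ 2;  out=∅∪out(2)={0}
  fail(7) 'bab': from fail(2)=11 chase 'b': 11→0 ⇒ 1;  out=∅∪out(1)=∅
  fail(10) 'bbc': from fail(3)=1 chase 'c': 1→0 ⇒ 20;  out={3}∪out(20)={3}
  fail(13) 'add': from fail(12)=0 chase 'd': 0 ⇒ 0;  out=∅∪out(0)=∅
  fail(17) 'bda': from fail(16)=0 chase 'a': 0 ⇒ 11;  out=∅∪out(11)=∅
  fail(22) 'ccb': from fail(21)=20 chase 'b': 20 ⇒ 26;  out=∅∪out(26)={7}
  fail(5) 'bbad': from fail(4)=2 chase 'd': 2→11 ⇒ 12;  out=∅∪out(12)=∅
  fail(8) 'babd': from fail(7)=1 chase 'd': 1 ⇒ 16;  out=∅∪out(16)=∅
  fail(14) 'addc': from fail(13)=0 chase 'c': 0 ⇒ 20;  out=∅∪out(20)=∅
  fail(18) 'bdab': from fail(17)=11 chase 'b': 11→0 ⇒ 1;  out=∅∪out(1)=∅
  fail(23) 'ccbd': from fail(22)=26 chase 'd': 26→1 ⇒ 16;  out=∅∪out(16)=∅
  fail(6) 'bbadc': from fail(5)=12 chase 'c': 12→0 ⇒ 20;  out={1}∪out(20)={1}
  fail(9) 'babdc': from fail(8)=16 chase 'c': 16→0 ⇒ 20;  out={2}∪out(20)={2}
  fail(15) 'addcb': from fail(14)=20 chase 'b': 20 ⇒ 26;  out={4}∪out(26)={4,7}
  fail(19) 'bdaba': from fail(18)=1 chase 'a': 1 ⇒ 2;  out={5}∪out(2)={0,5}
  fail(24) 'ccbdb': from fail(23)=16 chase 'b': 16→0 ⇒ 1;  out=∅∪out(1)=∅
  fail(25) 'ccbdbb': from fail(24)=1 chase 'b': 1 ⇒ 3;  out={6}∪out(3)={6}

Text stream:
[0] read 'c'  n0⇒n20
[1] read 'c'  n20⇒n21
[2] read 'b'  n21⇒n22  → match P7@[1:2]
[3] read 'b'  n22⇒n3 (fail-walked)
[4] read 'b'  n3⇒n3 (fail-walked)
[5] read 'a'  n3⇒n4  → match P0@[4:5]
[6] read 'd'  n4⇒n5
[7] read 'c'  n5⇒n6  → match P1@[3:7]
[8] read 'a'  n6⇒n11 (fail-walked)
[9] read 'a'  n11⇒n11 (fail-walked)
[10] read 'c'  n11⇒n20 (fail-walked)
[11] read 'b'  n20⇒n26  → match P7@[10:11]
[12] read 'a'  n26⇒n2 (fail-walked)  → match P0@[11:12]
[13] read 'c'  n2⇒n20 (fail-walked)
[14] read 'b'  n20⇒n26  → match P7@[13:14]
[15] read 'b'  n26⇒n3 (fail-walked)
[16] read 'c'  n3⇒n10  → match P3@[14:16]
[17] read 'b'  n10⇒n26 (fail-walked)  → match P7@[16:17]
[18] read 'a'  n26⇒n2 (fail-walked)  → match P0@[17:18]
[19] read 'c'  n2⇒n20 (fail-walked)
[20] read 'b'  n20⇒n26  → match P7@[19:20]
[21] read 'a'  n26⇒n2 (fail-walked)  → match P0@[20:21]
[22] read 'b'  n2⇒n7
[23] read 'b'  n7⇒n3 (fail-walked)
[24] read 'a'  n3⇒n4  → match P0@[23:24]
[25] read 'd'  n4⇒n5
[26] read 'c'  n5⇒n6  → match P1@[22:26]
[27] read 'a'  n6⇒n11 (fail-walked)
[28] read 'd'  n11⇒n12
[29] read 'd'  n12⇒n13
[30] read 'c'  n13⇒n14
[31] read 'b'  n14⇒n15  → match P4@[27:31],P7@[30:31]
[32] read 'a'  n15⇒n2 (fail-walked)  → match P0@[31:32]
[33] read 'c'  n2⇒n20 (fail-walked)
[34] read 'c'  n20⇒n21
[35] read 'b'  n21⇒n22  → match P7@[34:35]
[36] read 'd'  n22⇒n23
[37] read 'b'  n23⇒n24
[38] read 'b'  n24⇒n25  → match P6@[33:38]
[39] read 'b'  n25⇒n3 (fail-walked)
[40] read 'b'  n3⇒n3 (fail-walked)
[41] read 'd'  n3⇒n16 (fail-walked)
[42] read 'a'  n16⇒n17
[43] read 'b'  n17⇒n18
[44] read 'a'  n18⇒n19  → match P0@[43:44],P5@[40:44]
[45] read 'b'  n19⇒n7 (fail-walked)
[46] read 'b'  n7⇒n3 (fail-walked)
[47] read 'a'  n3⇒n4  → match P0@[46:47]
[48] read 'b'  n4⇒n7 (fail-walked)
[49] read 'd'  n7⇒n8
[50] read 'a'  n8⇒n17 (fail-walked)
[51] read 'b'  n17⇒n18
[52] read 'a'  n18⇒n19  → match P0@[51:52],P5@[48:52]
[53] read 'b'  n19⇒n7 (fail-walked)
[54] read 'b'  n7⇒n3 (fail-walked)
[55] read 'b'  n3⇒n3 (fail-walked)
[56] read 'b'  n3⇒n3 (fail-walked)
[57] read 'b'  n3⇒n3 (fail-walked)
[58] read 'c'  n3⇒n10  → match P3@[56:58]
[59] read 'c'  n10⇒n21 (fail-walked)
[60] read 'b'  n21⇒n22  → match P7@[59:60]
[61] read 'c'  n22⇒n20 (fail-walked)

Matches: [[2,7],[5,0],[7,1],[11,7],[12,0],[14,7],[16,3],[17,7],[18,0],[20,7],[21,0],[24,0],[26,1],[31,4],[31,7],[32,0],[35,7],[38,6],[44,0],[44,5],[47,0],[52,0],[52,5],[58,3],[60,7]]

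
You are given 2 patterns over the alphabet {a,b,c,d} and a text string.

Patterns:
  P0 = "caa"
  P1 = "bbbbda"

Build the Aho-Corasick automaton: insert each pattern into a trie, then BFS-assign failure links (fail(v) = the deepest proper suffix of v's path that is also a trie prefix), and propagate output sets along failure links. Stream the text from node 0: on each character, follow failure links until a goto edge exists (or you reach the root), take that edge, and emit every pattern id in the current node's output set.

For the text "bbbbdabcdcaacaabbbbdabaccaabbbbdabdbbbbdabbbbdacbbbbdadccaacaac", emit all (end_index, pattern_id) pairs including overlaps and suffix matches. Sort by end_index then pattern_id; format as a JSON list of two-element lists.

Build:
Trie (insert patterns):
  0='ε' goto b→4 c→1
  1='c' goto a→2
  2='ca' goto a→3
  3='caa' goto ·  ←P0
  4='b' goto b→5
  5='bb' goto b→6
  6='bbb' goto b→7
  7='bbbb' goto d→8
  8='bbbbd' goto a→9
  9='bbbbda' goto ·  ←P1

BFS fail/out derivation:
  fail(1) 'c': from fail(0)=0 chase 'c': 0 ⇒ 0;  out=∅∪out(0)=∅
  fail(4) 'b': from fail(0)=0 chase 'b': 0 ⇒ 0;  out=∅∪out(0)=∅
  fail(2) 'ca': from fail(1)=0 chase 'a': 0 ⇒ 0;  out=∅∪out(0)=∅
  fail(5) 'bb': from fail(4)=0 chase 'b': 0 ⇒ 4;  out=∅∪out(4)=∅
  fail(3) 'caa': from fail(2)=0 chase 'a': 0 ⇒ 0;  out={0}∪out(0)={0}
  fail(6) 'bbb': from fail(5)=4 chase 'b': 4 ⇒ 5;  out=∅∪out(5)=∅
  fail(7) 'bbbb': from fail(6)=5 chase 'b': 5 ⇒ 6;  out=∅∪out(6)=∅
  fail(8) 'bbbbd': from fail(7)=6 chase 'd': 6→5→4→0 ⇒ 0;  out=∅∪out(0)=∅
  fail(9) 'bbbbda': from fail(8)=0 chase 'a': 0 ⇒ 0;  out={1}∪out(0)={1}

Run:
[0] read 'b'  n0⇒n4
[1] read 'b'  n4⇒n5
[2] read 'b'  n5⇒n6
[3] read 'b'  n6⇒n7
[4] read 'd'  n7⇒n8
[5] read 'a'  n8⇒n9  emit P1@[0:5]
[6] read 'b'  n9⇒n4 (via fail)
[7] read 'c'  n4⇒n1 (via fail)
[8] read 'd'  n1⇒n0 (via fail)
[9] read 'c'  n0⇒n1
[10] read 'a'  n1⇒n2
[11] read 'a'  n2⇒n3  emit P0@[9:11]
[12] read 'c'  n3⇒n1 (via fail)
[13] read 'a'  n1⇒n2
[14] read 'a'  n2⇒n3  emit P0@[12:14]
[15] read 'b'  n3⇒n4 (via fail)
[16] read 'b'  n4⇒n5
[17] read 'b'  n5⇒n6
[18] read 'b'  n6⇒n7
[19] read 'd'  n7⇒n8
[20] read 'a'  n8⇒n9  emit P1@[15:20]
[21] read 'b'  n9⇒n4 (via fail)
[22] read 'a'  n4⇒n0 (via fail)
[23] read 'c'  n0⇒n1
[24] read 'c'  n1⇒n1 (via fail)
[25] read 'a'  n1⇒n2
[26] read 'a'  n2⇒n3  emit P0@[24:26]
[27] read 'b'  n3⇒n4 (via fail)
[28] read 'b'  n4⇒n5
[29] read 'b'  n5⇒n6
[30] read 'b'  n6⇒n7
[31] read 'd'  n7⇒n8
[32] read 'a'  n8⇒n9  emit P1@[27:32]
[33] read 'b'  n9⇒n4 (via fail)
[34] read 'd'  n4⇒n0 (via fail)
[35] read 'b'  n0⇒n4
[36] read 'b'  n4⇒n5
[37] read 'b'  n5⇒n6
[38] read 'b'  n6⇒n7
[39] read 'd'  n7⇒n8
[40] read 'a'  n8⇒n9  emit P1@[35:40]
[41] read 'b'  n9⇒n4 (via fail)
[42] read 'b'  n4⇒n5
[43] read 'b'  n5⇒n6
[44] read 'b'  n6⇒n7
[45] read 'd'  n7⇒n8
[46] read 'a'  n8⇒n9  emit P1@[41:46]
[47] read 'c'  n9⇒n1 (via fail)
[48] read 'b'  n1⇒n4 (via fail)
[49] read 'b'  n4⇒n5
[50] read 'b'  n5⇒n6
[51] read 'b'  n6⇒n7
[52] read 'd'  n7⇒n8
[53] read 'a'  n8⇒n9  emit P1@[48:53]
[54] read 'd'  n9⇒n0 (via fail)
[55] read 'c'  n0⇒n1
[56] read 'c'  n1⇒n1 (via fail)
[57] read 'a'  n1⇒n2
[58] read 'a'  n2⇒n3  emit P0@[56:58]
[59] read 'c'  n3⇒n1 (via fail)
[60] read 'a'  n1⇒n2
[61] read 'a'  n2⇒n3  emit P0@[59:61]
[62] read 'c'  n3⇒n1 (via fail)

Result: [[5,1],[11,0],[14,0],[20,1],[26,0],[32,1],[40,1],[46,1],[53,1],[58,0],[61,0]]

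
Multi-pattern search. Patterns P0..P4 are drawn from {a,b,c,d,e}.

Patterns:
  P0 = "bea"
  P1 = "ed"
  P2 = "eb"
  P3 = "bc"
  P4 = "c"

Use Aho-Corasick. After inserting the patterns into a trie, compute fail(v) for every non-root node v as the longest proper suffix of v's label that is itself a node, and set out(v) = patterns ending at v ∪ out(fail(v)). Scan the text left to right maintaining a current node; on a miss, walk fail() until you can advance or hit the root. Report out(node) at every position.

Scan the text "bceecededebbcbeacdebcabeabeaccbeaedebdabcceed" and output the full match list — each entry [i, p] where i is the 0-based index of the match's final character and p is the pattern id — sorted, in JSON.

Build automaton:
Trie (insert patterns):
  0='ε' goto b→1 c→8 e→4
  1='b' goto c→7 e→2
  2='be' goto a→3
  3='bea' goto ·  ←P0
  4='e' goto b→6 d→5
  5='ed' goto ·  ←P1
  6='eb' goto ·  ←P2
  7='bc' goto ·  ←P3
  8='c' goto ·  ←P4

Failure links (BFS by depth):
  fail(1) 'b': from fail(0)=0 chase 'b': 0 ⇒ 0;  out=∅∪out(0)=∅
  fail(4) 'e': from fail(0)=0 chase 'e': 0 ⇒ 0;  out=∅∪out(0)=∅
  fail(8) 'c': from fail(0)=0 chase 'c': 0 ⇒ 0;  out={4}∪out(0)={4}
  fail(2) 'be': from fail(1)=0 chase 'e': 0 ⇒ 4;  out=∅∪out(4)=∅
  fail(5) 'ed': from fail(4)=0 chase 'd': 0 ⇒ 0;  out={1}∪out(0)={1}
  fail(6) 'eb': from fail(4)=0 chase 'b': 0 ⇒ 1;  out={2}∪out(1)={2}
  fail(7) 'bc': from fail(1)=0 chase 'c': 0 ⇒ 8;  out={3}∪out(8)={3,4}
  fail(3) 'bea': from fail(2)=4 chase 'a': 4→0 ⇒ 0;  out={0}∪out(0)={0}

Scan:
pos 0 'b': at 1
pos 1 'c': at 7  → match P3@[0:1],P4@[1:1]
pos 2 'e': at 4 (via fail)
pos 3 'e': at 4 (via fail)
pos 4 'c': at 8 (via fail)  → match P4@[4:4]
pos 5 'e': at 4 (via fail)
pos 6 'd': at 5  → match P1@[5:6]
pos 7 'e': at 4 (via fail)
pos 8 'd': at 5  → match P1@[7:8]
pos 9 'e': at 4 (via fail)
pos 10 'b': at 6  → match P2@[9:10]
pos 11 'b': at 1 (via fail)
pos 12 'c': at 7  → match P3@[11:12],P4@[12:12]
pos 13 'b': at 1 (via fail)
pos 14 'e': at 2
pos 15 'a': at 3  → match P0@[13:15]
pos 16 'c': at 8 (via fail)  → match P4@[16:16]
pos 17 'd': at 0 (via fail)
pos 18 'e': at 4
pos 19 'b': at 6  → match P2@[18:19]
pos 20 'c': at 7 (via fail)  → match P3@[19:20],P4@[20:20]
pos 21 'a': at 0 (via fail)
pos 22 'b': at 1
pos 23 'e': at 2
pos 24 'a': at 3  → match P0@[22:24]
pos 25 'b': at 1 (via fail)
pos 26 'e': at 2
pos 27 'a': at 3  → match P0@[25:27]
pos 28 'c': at 8 (via fail)  → match P4@[28:28]
pos 29 'c': at 8 (via fail)  → match P4@[29:29]
pos 30 'b': at 1 (via fail)
pos 31 'e': at 2
pos 32 'a': at 3  → match P0@[30:32]
pos 33 'e': at 4 (via fail)
pos 34 'd': at 5  → match P1@[33:34]
pos 35 'e': at 4 (via fail)
pos 36 'b': at 6  → match P2@[35:36]
pos 37 'd': at 0 (via fail)
pos 38 'a': at 0
pos 39 'b': at 1
pos 40 'c': at 7  → match P3@[39:40],P4@[40:40]
pos 41 'c': at 8 (via fail)  → match P4@[41:41]
pos 42 'e': at 4 (via fail)
pos 43 'e': at 4 (via fail)
pos 44 'd': at 5  → match P1@[43:44]

All matches (sorted): [[1,3],[1,4],[4,4],[6,1],[8,1],[10,2],[12,3],[12,4],[15,0],[16,4],[19,2],[20,3],[20,4],[24,0],[27,0],[28,4],[29,4],[32,0],[34,1],[36,2],[40,3],[40,4],[41,4],[44,1]]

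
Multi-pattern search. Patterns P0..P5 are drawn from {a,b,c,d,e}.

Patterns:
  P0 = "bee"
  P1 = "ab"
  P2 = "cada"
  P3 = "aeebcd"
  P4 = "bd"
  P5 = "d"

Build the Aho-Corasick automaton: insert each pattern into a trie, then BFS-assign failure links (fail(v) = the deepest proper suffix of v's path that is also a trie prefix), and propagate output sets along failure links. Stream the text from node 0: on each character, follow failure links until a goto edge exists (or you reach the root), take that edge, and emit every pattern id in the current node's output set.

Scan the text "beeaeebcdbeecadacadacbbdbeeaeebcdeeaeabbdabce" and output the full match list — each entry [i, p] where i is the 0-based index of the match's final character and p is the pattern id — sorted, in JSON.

Construct AC machine:
Trie (insert patterns):
  0='ε' goto a→4 b→1 c→6 d→16
  1='b' goto d→15 e→2
  2='be' goto e→3
  3='bee' goto ·  [P0 ends]
  4='a' goto b→5 e→10
  5='ab' goto ·  [P1 ends]
  6='c' goto a→7
  7='ca' goto d→8
  8='cad' goto a→9
  9='cada' goto ·  [P2 ends]
  10='ae' goto e→11
  11='aee' goto b→12
  12='aeeb' goto c→13
  13='aeebc' goto d→14
  14='aeebcd' goto ·  [P3 ends]
  15='bd' goto ·  [P4 ends]
  16='d' goto ·  [P5 ends]

Failure links (BFS by depth):
  n1('b'): parent n0 fail=0; on 'b' 0 → fail=0;  out ∅∪∅=∅
  n4('a'): parent n0 fail=0; on 'a' 0 → fail=0;  out ∅∪∅=∅
  n6('c'): parent n0 fail=0; on 'c' 0 → fail=0;  out ∅∪∅=∅
  n16('d'): parent n0 fail=0; on 'd' 0 → fail=0;  out {5}∪∅={5}
  n2('be'): parent n1 fail=0; on 'e' 0 → fail=0;  out ∅∪∅=∅
  n5('ab'): parent n4 fail=0; on 'b' 0 → fail=1;  out {1}∪∅={1}
  n7('ca'): parent n6 fail=0; on 'a' 0 → fail=4;  out ∅∪∅=∅
  n10('ae'): parent n4 fail=0; on 'e' 0 → fail=0;  out ∅∪∅=∅
  n15('bd'): parent n1 fail=0; on 'd' 0 → fail=16;  out {4}∪{5}={4,5}
  n3('bee'): parent n2 fail=0; on 'e' 0 → fail=0;  out {0}∪∅={0}
  n8('cad'): parent n7 fail=4; on 'd' 4→0 → fail=16;  out ∅∪{5}={5}
  n11('aee'): parent n10 fail=0; on 'e' 0 → fail=0;  out ∅∪∅=∅
  n9('cada'): parent n8 fail=16; on 'a' 16→0 → fail=4;  out {2}∪∅={2}
  n12('aeeb'): parent n11 fail=0; on 'b' 0 → fail=1;  out ∅∪∅=∅
  n13('aeebc'): parent n12 fail=1; on 'c' 1→0 → fail=6;  out ∅∪∅=∅
  n14('aeebcd'): parent n13 fail=6; on 'd' 6→0 → fail=16;  out {3}∪{5}={3,5}

Text stream:
[0] read 'b'  n0⇒n1
[1] read 'e'  n1⇒n2
[2] read 'e'  n2⇒n3  → match P0@[0:2]
[3] read 'a'  n3⇒n4 (via fail)
[4] read 'e'  n4⇒n10
[5] read 'e'  n10⇒n11
[6] read 'b'  n11⇒n12
[7] read 'c'  n12⇒n13
[8] read 'd'  n13⇒n14  → match P3@[3:8],P5@[8:8]
[9] read 'b'  n14⇒n1 (via fail)
[10] read 'e'  n1⇒n2
[11] read 'e'  n2⇒n3  → match P0@[9:11]
[12] read 'c'  n3⇒n6 (via fail)
[13] read 'a'  n6⇒n7
[14] read 'd'  n7⇒n8  → match P5@[14:14]
[15] read 'a'  n8⇒n9  → match P2@[12:15]
[16] read 'c'  n9⇒n6 (via fail)
[17] read 'a'  n6⇒n7
[18] read 'd'  n7⇒n8  → match P5@[18:18]
[19] read 'a'  n8⇒n9  → match P2@[16:19]
[20] read 'c'  n9⇒n6 (via fail)
[21] read 'b'  n6⇒n1 (via fail)
[22] read 'b'  n1⇒n1 (via fail)
[23] read 'd'  n1⇒n15  → match P4@[22:23],P5@[23:23]
[24] read 'b'  n15⇒n1 (via fail)
[25] read 'e'  n1⇒n2
[26] read 'e'  n2⇒n3  → match P0@[24:26]
[27] read 'a'  n3⇒n4 (via fail)
[28] read 'e'  n4⇒n10
[29] read 'e'  n10⇒n11
[30] read 'b'  n11⇒n12
[31] read 'c'  n12⇒n13
[32] read 'd'  n13⇒n14  → match P3@[27:32],P5@[32:32]
[33] read 'e'  n14⇒n0 (via fail)
[34] read 'e'  n0⇒n0
[35] read 'a'  n0⇒n4
[36] read 'e'  n4⇒n10
[37] read 'a'  n10⇒n4 (via fail)
[38] read 'b'  n4⇒n5  → match P1@[37:38]
[39] read 'b'  n5⇒n1 (via fail)
[40] read 'd'  n1⇒n15  → match P4@[39:40],P5@[40:40]
[41] read 'a'  n15⇒n4 (via fail)
[42] read 'b'  n4⇒n5  → match P1@[41:42]
[43] read 'c'  n5⇒n6 (via fail)
[44] read 'e'  n6⇒n0 (via fail)

Result: [[2,0],[8,3],[8,5],[11,0],[14,5],[15,2],[18,5],[19,2],[23,4],[23,5],[26,0],[32,3],[32,5],[38,1],[40,4],[40,5],[42,1]]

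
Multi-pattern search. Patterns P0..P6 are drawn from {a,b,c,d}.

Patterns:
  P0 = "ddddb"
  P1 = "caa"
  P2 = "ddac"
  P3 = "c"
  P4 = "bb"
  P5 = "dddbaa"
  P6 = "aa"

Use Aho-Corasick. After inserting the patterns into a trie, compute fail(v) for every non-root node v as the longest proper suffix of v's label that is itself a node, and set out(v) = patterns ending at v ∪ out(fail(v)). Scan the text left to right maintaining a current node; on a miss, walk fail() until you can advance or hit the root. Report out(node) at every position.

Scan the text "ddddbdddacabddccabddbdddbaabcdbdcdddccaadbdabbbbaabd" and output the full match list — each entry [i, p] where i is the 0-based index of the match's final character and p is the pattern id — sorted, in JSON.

Build automaton:
Trie nodes:
  n0 'ε': a→16 b→11 c→6 d→1
  n1 'd': d→2
  n2 'dd': a→9 d→3
  n3 'ddd': b→13 d→4
  n4 'dddd': b→5
  n5 'ddddb': ·  ←P0
  n6 'c': a→7  ←P3
  n7 'ca': a→8
  n8 'caa': ·  ←P1
  n9 'dda': c→10
  n10 'ddac': ·  ←P2
  n11 'b': b→12
  n12 'bb': ·  ←P4
  n13 'dddb': a→14
  n14 'dddba': a→15
  n15 'dddbaa': ·  ←P5
  n16 'a': a→17
  n17 'aa': ·  ←P6

BFS fail/out derivation:
  n1('d'): parent n0 fail=0; on 'd' 0 → fail=0;  out ∅∪∅=∅
  n6('c'): parent n0 fail=0; on 'c' 0 → fail=0;  out {3}∪∅={3}
  n11('b'): parent n0 fail=0; on 'b' 0 → fail=0;  out ∅∪∅=∅
  n16('a'): parent n0 fail=0; on 'a' 0 → fail=0;  out ∅∪∅=∅
  n2('dd'): parent n1 fail=0; on 'd' 0 → fail=1;  out ∅∪∅=∅
  n7('ca'): parent n6 fail=0; on 'a' 0 → fail=16;  out ∅∪∅=∅
  n12('bb'): parent n11 fail=0; on 'b' 0 → fail=11;  out {4}∪∅={4}
  n17('aa'): parent n16 fail=0; on 'a' 0 → fail=16;  out {6}∪∅={6}
  n3('ddd'): parent n2 fail=1; on 'd' 1 → fail=2;  out ∅∪∅=∅
  n8('caa'): parent n7 fail=16; on 'a' 16 → fail=17;  out {1}∪{6}={1,6}
  n9('dda'): parent n2 fail=1; on 'a' 1→0 → fail=16;  out ∅∪∅=∅
  n4('dddd'): parent n3 fail=2; on 'd' 2 → fail=3;  out ∅∪∅=∅
  n10('ddac'): parent n9 fail=16; on 'c' 16→0 → fail=6;  out {2}∪{3}={2,3}
  n13('dddb'): parent n3 fail=2; on 'b' 2→1→0 → fail=11;  out ∅∪∅=∅
  n5('ddddb'): parent n4 fail=3; on 'b' 3 → fail=13;  out {0}∪∅={0}
  n14('dddba'): parent n13 fail=11; on 'a' 11→0 → fail=16;  out ∅∪∅=∅
  n15('dddbaa'): parent n14 fail=16; on 'a' 16 → fail=17;  out {5}∪{6}={5,6}

Text stream:
i=0 'd': node 0→1
i=1 'd': node 1→2
i=2 'd': node 2→3
i=3 'd': node 3→4
i=4 'b': node 4→5  emit P0@[0:4]
i=5 'd': node 5→1 (fail-walked)
i=6 'd': node 1→2
i=7 'd': node 2→3
i=8 'a': node 3→9 (fail-walked)
i=9 'c': node 9→10  emit P2@[6:9],P3@[9:9]
i=10 'a': node 10→7 (fail-walked)
i=11 'b': node 7→11 (fail-walked)
i=12 'd': node 11→1 (fail-walked)
i=13 'd': node 1→2
i=14 'c': node 2→6 (fail-walked)  emit P3@[14:14]
i=15 'c': node 6→6 (fail-walked)  emit P3@[15:15]
i=16 'a': node 6→7
i=17 'b': node 7→11 (fail-walked)
i=18 'd': node 11→1 (fail-walked)
i=19 'd': node 1→2
i=20 'b': node 2→11 (fail-walked)
i=21 'd': node 11→1 (fail-walked)
i=22 'd': node 1→2
i=23 'd': node 2→3
i=24 'b': node 3→13
i=25 'a': node 13→14
i=26 'a': node 14→15  emit P5@[21:26],P6@[25:26]
i=27 'b': node 15→11 (fail-walked)
i=28 'c': node 11→6 (fail-walked)  emit P3@[28:28]
i=29 'd': node 6→1 (fail-walked)
i=30 'b': node 1→11 (fail-walked)
i=31 'd': node 11→1 (fail-walked)
i=32 'c': node 1→6 (fail-walked)  emit P3@[32:32]
i=33 'd': node 6→1 (fail-walked)
i=34 'd': node 1→2
i=35 'd': node 2→3
i=36 'c': node 3→6 (fail-walked)  emit P3@[36:36]
i=37 'c': node 6→6 (fail-walked)  emit P3@[37:37]
i=38 'a': node 6→7
i=39 'a': node 7→8  emit P1@[37:39],P6@[38:39]
i=40 'd': node 8→1 (fail-walked)
i=41 'b': node 1→11 (fail-walked)
i=42 'd': node 11→1 (fail-walked)
i=43 'a': node 1→16 (fail-walked)
i=44 'b': node 16→11 (fail-walked)
i=45 'b': node 11→12  emit P4@[44:45]
i=46 'b': node 12→12 (fail-walked)  emit P4@[45:46]
i=47 'b': node 12→12 (fail-walked)  emit P4@[46:47]
i=48 'a': node 12→16 (fail-walked)
i=49 'a': node 16→17  emit P6@[48:49]
i=50 'b': node 17→11 (fail-walked)
i=51 'd': node 11→1 (fail-walked)

All matches (sorted): [[4,0],[9,2],[9,3],[14,3],[15,3],[26,5],[26,6],[28,3],[32,3],[36,3],[37,3],[39,1],[39,6],[45,4],[46,4],[47,4],[49,6]]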